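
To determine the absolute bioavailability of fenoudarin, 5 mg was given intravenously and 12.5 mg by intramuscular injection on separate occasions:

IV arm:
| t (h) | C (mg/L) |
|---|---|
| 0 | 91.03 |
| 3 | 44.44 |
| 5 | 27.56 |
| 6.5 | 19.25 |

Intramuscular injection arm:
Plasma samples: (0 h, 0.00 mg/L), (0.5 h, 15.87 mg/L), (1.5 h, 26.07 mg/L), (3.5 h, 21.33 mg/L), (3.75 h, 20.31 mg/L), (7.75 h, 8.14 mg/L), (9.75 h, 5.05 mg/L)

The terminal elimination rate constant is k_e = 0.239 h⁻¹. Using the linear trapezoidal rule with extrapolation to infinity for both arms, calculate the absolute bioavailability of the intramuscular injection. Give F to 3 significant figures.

F = 0.173

Trapezoidal AUC_0→6.5 (IV):
  [0→3]: (91.03+44.44)/2 × 3 = 203.205
  [3→5]: (44.44+27.56)/2 × 2 = 72.0
  [5→6.5]: (27.56+19.25)/2 × 1.5 = 35.1075
  Sum = 310.3125 mg/L·h
IV tail: 19.25/0.239 = 80.544; AUC_iv,0→∞ = 310.3125 + 80.544 = 390.8565 mg/L·h
Trapezoidal AUC_0→9.75 (intramuscular injection):
  [0→0.5]: (0.00+15.87)/2 × 0.5 = 3.9675
  [0.5→1.5]: (15.87+26.07)/2 × 1 = 20.97
  [1.5→3.5]: (26.07+21.33)/2 × 2 = 47.4
  [3.5→3.75]: (21.33+20.31)/2 × 0.25 = 5.205
  [3.75→7.75]: (20.31+8.14)/2 × 4 = 56.9
  [7.75→9.75]: (8.14+5.05)/2 × 2 = 13.19
  Sum = 147.6325 mg/L·h
intramuscular injection tail: 5.05/0.239 = 21.130; AUC_ev,0→∞ = 147.6325 + 21.130 = 168.7625 mg/L·h
F = (AUC_ev/D_ev)/(AUC_iv/D_iv) = (168.7625/12.5)/(390.8565/5) = 13.501/78.1713 = 0.1727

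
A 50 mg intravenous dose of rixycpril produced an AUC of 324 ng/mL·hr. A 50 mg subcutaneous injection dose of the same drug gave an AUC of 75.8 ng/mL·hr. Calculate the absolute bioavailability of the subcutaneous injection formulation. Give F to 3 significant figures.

F = 0.234

F = (AUC_ev / D_ev) / (AUC_iv / D_iv)
  = (75.8/50) / (324/50)
  = 1.516 / 6.48 = 0.2340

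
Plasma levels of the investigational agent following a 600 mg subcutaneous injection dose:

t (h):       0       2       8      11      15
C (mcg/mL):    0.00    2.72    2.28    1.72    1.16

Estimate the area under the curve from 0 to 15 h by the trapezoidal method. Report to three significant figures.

AUC = 29.5 mcg/mL·h

Trapezoidal AUC_0→15:
  [0→2]: (0.00+2.72)/2 × 2 = 2.72
  [2→8]: (2.72+2.28)/2 × 6 = 15.0
  [8→11]: (2.28+1.72)/2 × 3 = 6.0
  [11→15]: (1.72+1.16)/2 × 4 = 5.76
  Sum = 29.48 mcg/mL·h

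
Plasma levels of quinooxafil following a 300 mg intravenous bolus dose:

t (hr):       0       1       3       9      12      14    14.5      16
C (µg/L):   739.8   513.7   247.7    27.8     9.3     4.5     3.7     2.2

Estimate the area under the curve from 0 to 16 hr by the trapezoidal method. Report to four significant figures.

Trapezoidal AUC_0→16:
  [0→1]: (739.8+513.7)/2 × 1 = 626.75
  [1→3]: (513.7+247.7)/2 × 2 = 761.4
  [3→9]: (247.7+27.8)/2 × 6 = 826.5
  [9→12]: (27.8+9.3)/2 × 3 = 55.65
  [12→14]: (9.3+4.5)/2 × 2 = 13.8
  [14→14.5]: (4.5+3.7)/2 × 0.5 = 2.05
  [14.5→16]: (3.7+2.2)/2 × 1.5 = 4.425
  Sum = 2290.575 µg/L·hr

AUC = 2291 µg/L·hr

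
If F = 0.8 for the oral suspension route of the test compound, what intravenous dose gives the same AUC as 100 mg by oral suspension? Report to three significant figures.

Systemic exposure from an extravascular dose = F × D_ev, so the equivalent IV dose is F × D_ev.
D_iv = F × D_ev = 0.8 × 100 = 80 mg

D_iv = 80.0 mg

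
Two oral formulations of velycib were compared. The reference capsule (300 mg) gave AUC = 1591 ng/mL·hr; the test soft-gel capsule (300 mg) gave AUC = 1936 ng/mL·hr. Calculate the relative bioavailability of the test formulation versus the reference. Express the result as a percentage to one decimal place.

F_rel = 121.7%

F_rel = (AUC_test/D_test) / (AUC_ref/D_ref)
      = (1936/300) / (1591/300)
      = 6.45333 / 5.30333 = 1.2168 = 121.68%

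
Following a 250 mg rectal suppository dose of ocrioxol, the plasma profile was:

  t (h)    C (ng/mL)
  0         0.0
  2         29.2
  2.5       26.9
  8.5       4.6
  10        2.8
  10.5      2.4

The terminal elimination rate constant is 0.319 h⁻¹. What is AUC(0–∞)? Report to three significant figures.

Trapezoidal AUC_0→10.5:
  [0→2]: (0.0+29.2)/2 × 2 = 29.2
  [2→2.5]: (29.2+26.9)/2 × 0.5 = 14.025
  [2.5→8.5]: (26.9+4.6)/2 × 6 = 94.5
  [8.5→10]: (4.6+2.8)/2 × 1.5 = 5.55
  [10→10.5]: (2.8+2.4)/2 × 0.5 = 1.3
  Sum = 144.575 ng/mL·h
Extrapolated tail: C_last / k_e = 2.4 / 0.319 = 7.524
AUC_0→∞ = 144.575 + 7.524 = 152.099 ng/mL·h

AUC = 152 ng/mL·h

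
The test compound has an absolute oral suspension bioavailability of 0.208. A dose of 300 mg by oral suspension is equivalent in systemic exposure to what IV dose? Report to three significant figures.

D_iv = 62.4 mg

Systemic exposure from an extravascular dose = F × D_ev, so the equivalent IV dose is F × D_ev.
D_iv = F × D_ev = 0.208 × 300 = 62.4 mg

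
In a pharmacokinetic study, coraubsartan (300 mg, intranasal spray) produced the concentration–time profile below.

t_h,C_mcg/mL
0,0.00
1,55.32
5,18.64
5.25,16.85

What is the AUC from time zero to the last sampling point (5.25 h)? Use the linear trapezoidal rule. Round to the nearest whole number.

Trapezoidal AUC_0→5.25:
  [0→1]: (0.00+55.32)/2 × 1 = 27.66
  [1→5]: (55.32+18.64)/2 × 4 = 147.92
  [5→5.25]: (18.64+16.85)/2 × 0.25 = 4.43625
  Sum = 180.01625 mcg/mL·h

AUC = 180 mcg/mL·h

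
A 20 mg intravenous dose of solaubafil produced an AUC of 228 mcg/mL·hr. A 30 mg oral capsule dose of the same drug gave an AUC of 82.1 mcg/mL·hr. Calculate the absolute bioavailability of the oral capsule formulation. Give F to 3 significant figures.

F = 0.240

F = (AUC_ev / D_ev) / (AUC_iv / D_iv)
  = (82.1/30) / (228/20)
  = 2.73667 / 11.4 = 0.2401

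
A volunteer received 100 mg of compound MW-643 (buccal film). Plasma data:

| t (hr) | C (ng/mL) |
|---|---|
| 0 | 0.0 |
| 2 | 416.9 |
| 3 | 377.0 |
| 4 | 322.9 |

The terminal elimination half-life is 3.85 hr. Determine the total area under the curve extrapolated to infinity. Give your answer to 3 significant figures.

Trapezoidal AUC_0→4:
  [0→2]: (0.0+416.9)/2 × 2 = 416.9
  [2→3]: (416.9+377.0)/2 × 1 = 396.95
  [3→4]: (377.0+322.9)/2 × 1 = 349.95
  Sum = 1163.8 ng/mL·hr
k_e = ln2 / t½ = 0.693147 / 3.85 = 0.1800 hr^-1
Extrapolated tail: C_last / k_e = 322.9 / 0.18 = 1793.889
AUC_0→∞ = 1163.8 + 1793.889 = 2957.689 ng/mL·hr

AUC = 2960 ng/mL·hr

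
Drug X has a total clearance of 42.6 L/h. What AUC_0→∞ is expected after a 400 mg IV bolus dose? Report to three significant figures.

AUC = 9.39 mg/L·h

AUC_0→∞ = Dose_iv / CL
        = 400 / 42.6 = 9.38967 mg/L·h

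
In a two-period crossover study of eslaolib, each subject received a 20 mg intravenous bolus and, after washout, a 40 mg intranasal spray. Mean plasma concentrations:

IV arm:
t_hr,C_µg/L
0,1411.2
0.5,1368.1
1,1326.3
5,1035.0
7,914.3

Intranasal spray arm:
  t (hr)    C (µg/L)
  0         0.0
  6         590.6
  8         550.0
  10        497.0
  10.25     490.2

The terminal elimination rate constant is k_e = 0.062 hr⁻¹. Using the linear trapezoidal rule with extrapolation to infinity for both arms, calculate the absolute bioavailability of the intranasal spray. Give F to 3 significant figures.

Trapezoidal AUC_0→7 (IV):
  [0→0.5]: (1411.2+1368.1)/2 × 0.5 = 694.825
  [0.5→1]: (1368.1+1326.3)/2 × 0.5 = 673.6
  [1→5]: (1326.3+1035.0)/2 × 4 = 4722.6
  [5→7]: (1035.0+914.3)/2 × 2 = 1949.3
  Sum = 8040.325 µg/L·hr
IV tail: 914.3/0.062 = 14746.774; AUC_iv,0→∞ = 8040.325 + 14746.774 = 22787.099 µg/L·hr
Trapezoidal AUC_0→10.25 (intranasal spray):
  [0→6]: (0.0+590.6)/2 × 6 = 1771.8
  [6→8]: (590.6+550.0)/2 × 2 = 1140.6
  [8→10]: (550.0+497.0)/2 × 2 = 1047.0
  [10→10.25]: (497.0+490.2)/2 × 0.25 = 123.4
  Sum = 4082.8 µg/L·hr
intranasal spray tail: 490.2/0.062 = 7906.452; AUC_ev,0→∞ = 4082.8 + 7906.452 = 11989.252 µg/L·hr
F = (AUC_ev/D_ev)/(AUC_iv/D_iv) = (11989.252/40)/(22787.099/20) = 299.7313/1139.35 = 0.2631

F = 0.263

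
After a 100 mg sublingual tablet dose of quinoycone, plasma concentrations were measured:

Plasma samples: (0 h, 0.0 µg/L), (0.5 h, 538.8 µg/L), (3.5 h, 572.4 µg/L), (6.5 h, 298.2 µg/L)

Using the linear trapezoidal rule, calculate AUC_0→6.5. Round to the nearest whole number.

AUC = 3107 µg/L·h

Trapezoidal AUC_0→6.5:
  [0→0.5]: (0.0+538.8)/2 × 0.5 = 134.7
  [0.5→3.5]: (538.8+572.4)/2 × 3 = 1666.8
  [3.5→6.5]: (572.4+298.2)/2 × 3 = 1305.9
  Sum = 3107.4 µg/L·h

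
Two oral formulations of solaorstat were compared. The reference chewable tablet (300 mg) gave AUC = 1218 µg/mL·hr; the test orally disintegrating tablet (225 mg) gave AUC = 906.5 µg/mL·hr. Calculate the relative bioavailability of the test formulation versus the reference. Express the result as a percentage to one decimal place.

F_rel = (AUC_test/D_test) / (AUC_ref/D_ref)
      = (906.5/225) / (1218/300)
      = 4.02889 / 4.06 = 0.9923 = 99.23%

F_rel = 99.2%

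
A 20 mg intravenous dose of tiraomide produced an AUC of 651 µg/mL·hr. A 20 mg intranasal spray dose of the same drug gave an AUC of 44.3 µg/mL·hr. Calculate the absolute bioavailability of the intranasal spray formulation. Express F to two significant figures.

F = 0.068

F = (AUC_ev / D_ev) / (AUC_iv / D_iv)
  = (44.3/20) / (651/20)
  = 2.215 / 32.55 = 0.0680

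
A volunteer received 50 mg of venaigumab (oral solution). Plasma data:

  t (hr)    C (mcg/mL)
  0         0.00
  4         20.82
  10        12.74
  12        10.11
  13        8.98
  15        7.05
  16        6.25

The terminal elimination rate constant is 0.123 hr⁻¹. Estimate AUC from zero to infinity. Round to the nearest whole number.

AUC = 248 mcg/mL·hr

Trapezoidal AUC_0→16:
  [0→4]: (0.00+20.82)/2 × 4 = 41.64
  [4→10]: (20.82+12.74)/2 × 6 = 100.68
  [10→12]: (12.74+10.11)/2 × 2 = 22.85
  [12→13]: (10.11+8.98)/2 × 1 = 9.545
  [13→15]: (8.98+7.05)/2 × 2 = 16.03
  [15→16]: (7.05+6.25)/2 × 1 = 6.65
  Sum = 197.395 mcg/mL·hr
Extrapolated tail: C_last / k_e = 6.25 / 0.123 = 50.813
AUC_0→∞ = 197.395 + 50.813 = 248.208 mcg/mL·hr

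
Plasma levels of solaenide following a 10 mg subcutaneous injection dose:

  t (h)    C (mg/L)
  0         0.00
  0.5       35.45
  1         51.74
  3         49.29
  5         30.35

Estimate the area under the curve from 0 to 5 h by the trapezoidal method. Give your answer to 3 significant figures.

Trapezoidal AUC_0→5:
  [0→0.5]: (0.00+35.45)/2 × 0.5 = 8.8625
  [0.5→1]: (35.45+51.74)/2 × 0.5 = 21.7975
  [1→3]: (51.74+49.29)/2 × 2 = 101.03
  [3→5]: (49.29+30.35)/2 × 2 = 79.64
  Sum = 211.33 mg/L·h

AUC = 211 mg/L·h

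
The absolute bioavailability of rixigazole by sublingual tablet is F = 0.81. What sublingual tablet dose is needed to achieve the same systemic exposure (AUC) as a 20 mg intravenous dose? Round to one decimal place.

For equal systemic exposure: F × D_ev = D_iv
D_ev = D_iv / F = 20 / 0.81 = 24.6914 mg

D_sublingual = 24.7 mg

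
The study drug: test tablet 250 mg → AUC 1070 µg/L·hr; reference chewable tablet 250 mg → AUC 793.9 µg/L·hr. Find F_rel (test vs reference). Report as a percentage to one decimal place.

F_rel = (AUC_test/D_test) / (AUC_ref/D_ref)
      = (1070/250) / (793.9/250)
      = 4.28 / 3.1756 = 1.3478 = 134.78%

F_rel = 134.8%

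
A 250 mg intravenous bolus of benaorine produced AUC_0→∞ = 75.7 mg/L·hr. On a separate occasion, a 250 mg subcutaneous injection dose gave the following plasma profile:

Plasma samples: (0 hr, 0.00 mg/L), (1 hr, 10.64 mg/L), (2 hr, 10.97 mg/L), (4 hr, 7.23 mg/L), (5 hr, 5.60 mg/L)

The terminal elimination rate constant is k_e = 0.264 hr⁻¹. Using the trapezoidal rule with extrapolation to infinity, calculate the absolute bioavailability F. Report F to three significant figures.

Trapezoidal AUC_0→5 (subcutaneous injection):
  [0→1]: (0.00+10.64)/2 × 1 = 5.32
  [1→2]: (10.64+10.97)/2 × 1 = 10.805
  [2→4]: (10.97+7.23)/2 × 2 = 18.2
  [4→5]: (7.23+5.60)/2 × 1 = 6.415
  Sum = 40.74 mg/L·hr
Tail: C_last/k_e = 5.60/0.264 = 21.212
AUC_0→∞ (subcutaneous injection) = 40.74 + 21.212 = 61.952 mg/L·hr
F = (AUC_ev/D_ev)/(AUC_iv/D_iv) = (61.952/250)/(75.7/250) = 0.247808/0.3028 = 0.8184

F = 0.818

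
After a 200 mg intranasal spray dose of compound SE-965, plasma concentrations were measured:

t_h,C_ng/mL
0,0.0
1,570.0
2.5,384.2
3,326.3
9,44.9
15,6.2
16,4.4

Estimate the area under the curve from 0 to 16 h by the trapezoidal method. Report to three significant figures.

AUC = 2450 ng/mL·h

Trapezoidal AUC_0→16:
  [0→1]: (0.0+570.0)/2 × 1 = 285.0
  [1→2.5]: (570.0+384.2)/2 × 1.5 = 715.65
  [2.5→3]: (384.2+326.3)/2 × 0.5 = 177.625
  [3→9]: (326.3+44.9)/2 × 6 = 1113.6
  [9→15]: (44.9+6.2)/2 × 6 = 153.3
  [15→16]: (6.2+4.4)/2 × 1 = 5.3
  Sum = 2450.475 ng/mL·h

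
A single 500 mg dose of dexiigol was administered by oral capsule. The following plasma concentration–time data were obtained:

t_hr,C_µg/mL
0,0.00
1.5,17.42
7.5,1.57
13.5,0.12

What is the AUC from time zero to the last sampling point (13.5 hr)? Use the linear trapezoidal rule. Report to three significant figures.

Trapezoidal AUC_0→13.5:
  [0→1.5]: (0.00+17.42)/2 × 1.5 = 13.065
  [1.5→7.5]: (17.42+1.57)/2 × 6 = 56.97
  [7.5→13.5]: (1.57+0.12)/2 × 6 = 5.07
  Sum = 75.105 µg/mL·hr

AUC = 75.1 µg/mL·hr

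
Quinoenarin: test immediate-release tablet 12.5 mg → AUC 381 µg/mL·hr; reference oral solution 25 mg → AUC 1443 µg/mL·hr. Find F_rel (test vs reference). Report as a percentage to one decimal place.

F_rel = (AUC_test/D_test) / (AUC_ref/D_ref)
      = (381/12.5) / (1443/25)
      = 30.48 / 57.72 = 0.5281 = 52.81%

F_rel = 52.8%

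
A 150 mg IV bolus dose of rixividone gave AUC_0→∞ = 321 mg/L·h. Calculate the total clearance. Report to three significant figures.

CL = 0.467 L/h

CL = Dose_iv / AUC_0→∞
   = 150 / 321 = 0.46729 L/h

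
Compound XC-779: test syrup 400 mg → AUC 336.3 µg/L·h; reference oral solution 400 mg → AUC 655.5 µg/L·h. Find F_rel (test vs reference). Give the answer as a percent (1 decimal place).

F_rel = (AUC_test/D_test) / (AUC_ref/D_ref)
      = (336.3/400) / (655.5/400)
      = 0.84075 / 1.63875 = 0.5130 = 51.30%

F_rel = 51.3%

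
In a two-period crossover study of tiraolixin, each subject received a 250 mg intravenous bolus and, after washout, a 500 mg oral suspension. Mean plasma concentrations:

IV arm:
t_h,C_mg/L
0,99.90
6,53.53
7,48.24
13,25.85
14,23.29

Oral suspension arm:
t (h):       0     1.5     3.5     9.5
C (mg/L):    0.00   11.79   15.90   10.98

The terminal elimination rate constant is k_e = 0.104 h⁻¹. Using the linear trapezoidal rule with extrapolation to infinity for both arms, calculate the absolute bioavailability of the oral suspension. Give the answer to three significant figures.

Trapezoidal AUC_0→14 (IV):
  [0→6]: (99.90+53.53)/2 × 6 = 460.29
  [6→7]: (53.53+48.24)/2 × 1 = 50.885
  [7→13]: (48.24+25.85)/2 × 6 = 222.27
  [13→14]: (25.85+23.29)/2 × 1 = 24.57
  Sum = 758.015 mg/L·h
IV tail: 23.29/0.104 = 223.942; AUC_iv,0→∞ = 758.015 + 223.942 = 981.957 mg/L·h
Trapezoidal AUC_0→9.5 (oral suspension):
  [0→1.5]: (0.00+11.79)/2 × 1.5 = 8.8425
  [1.5→3.5]: (11.79+15.90)/2 × 2 = 27.69
  [3.5→9.5]: (15.90+10.98)/2 × 6 = 80.64
  Sum = 117.1725 mg/L·h
oral suspension tail: 10.98/0.104 = 105.577; AUC_ev,0→∞ = 117.1725 + 105.577 = 222.7495 mg/L·h
F = (AUC_ev/D_ev)/(AUC_iv/D_iv) = (222.7495/500)/(981.957/250) = 0.445499/3.927828 = 0.1134

F = 0.113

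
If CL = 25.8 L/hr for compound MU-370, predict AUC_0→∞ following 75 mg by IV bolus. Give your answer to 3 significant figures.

AUC = 2.91 mg/L·hr

AUC_0→∞ = Dose_iv / CL
        = 75 / 25.8 = 2.90698 mg/L·hr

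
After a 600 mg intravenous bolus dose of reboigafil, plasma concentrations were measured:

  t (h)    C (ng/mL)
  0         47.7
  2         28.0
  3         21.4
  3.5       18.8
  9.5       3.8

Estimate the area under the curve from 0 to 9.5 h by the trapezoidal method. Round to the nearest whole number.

AUC = 178 ng/mL·h

Trapezoidal AUC_0→9.5:
  [0→2]: (47.7+28.0)/2 × 2 = 75.7
  [2→3]: (28.0+21.4)/2 × 1 = 24.7
  [3→3.5]: (21.4+18.8)/2 × 0.5 = 10.05
  [3.5→9.5]: (18.8+3.8)/2 × 6 = 67.8
  Sum = 178.25 ng/mL·h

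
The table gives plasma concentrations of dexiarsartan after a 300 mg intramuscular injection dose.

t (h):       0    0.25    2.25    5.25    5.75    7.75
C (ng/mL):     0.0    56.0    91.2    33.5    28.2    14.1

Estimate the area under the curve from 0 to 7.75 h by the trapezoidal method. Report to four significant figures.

Trapezoidal AUC_0→7.75:
  [0→0.25]: (0.0+56.0)/2 × 0.25 = 7.0
  [0.25→2.25]: (56.0+91.2)/2 × 2 = 147.2
  [2.25→5.25]: (91.2+33.5)/2 × 3 = 187.05
  [5.25→5.75]: (33.5+28.2)/2 × 0.5 = 15.425
  [5.75→7.75]: (28.2+14.1)/2 × 2 = 42.3
  Sum = 398.975 ng/mL·h

AUC = 399.0 ng/mL·h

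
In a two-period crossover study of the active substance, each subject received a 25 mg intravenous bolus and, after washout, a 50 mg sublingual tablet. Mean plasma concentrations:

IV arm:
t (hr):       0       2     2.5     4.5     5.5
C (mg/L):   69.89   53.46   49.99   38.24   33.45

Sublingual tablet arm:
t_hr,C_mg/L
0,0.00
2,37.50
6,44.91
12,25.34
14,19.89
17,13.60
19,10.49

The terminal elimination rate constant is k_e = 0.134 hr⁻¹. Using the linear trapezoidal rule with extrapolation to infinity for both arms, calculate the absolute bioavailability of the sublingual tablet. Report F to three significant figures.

Trapezoidal AUC_0→5.5 (IV):
  [0→2]: (69.89+53.46)/2 × 2 = 123.35
  [2→2.5]: (53.46+49.99)/2 × 0.5 = 25.8625
  [2.5→4.5]: (49.99+38.24)/2 × 2 = 88.23
  [4.5→5.5]: (38.24+33.45)/2 × 1 = 35.845
  Sum = 273.2875 mg/L·hr
IV tail: 33.45/0.134 = 249.627; AUC_iv,0→∞ = 273.2875 + 249.627 = 522.9145 mg/L·hr
Trapezoidal AUC_0→19 (sublingual tablet):
  [0→2]: (0.00+37.50)/2 × 2 = 37.5
  [2→6]: (37.50+44.91)/2 × 4 = 164.82
  [6→12]: (44.91+25.34)/2 × 6 = 210.75
  [12→14]: (25.34+19.89)/2 × 2 = 45.23
  [14→17]: (19.89+13.60)/2 × 3 = 50.235
  [17→19]: (13.60+10.49)/2 × 2 = 24.09
  Sum = 532.625 mg/L·hr
sublingual tablet tail: 10.49/0.134 = 78.284; AUC_ev,0→∞ = 532.625 + 78.284 = 610.909 mg/L·hr
F = (AUC_ev/D_ev)/(AUC_iv/D_iv) = (610.909/50)/(522.9145/25) = 12.21818/20.91658 = 0.5841

F = 0.584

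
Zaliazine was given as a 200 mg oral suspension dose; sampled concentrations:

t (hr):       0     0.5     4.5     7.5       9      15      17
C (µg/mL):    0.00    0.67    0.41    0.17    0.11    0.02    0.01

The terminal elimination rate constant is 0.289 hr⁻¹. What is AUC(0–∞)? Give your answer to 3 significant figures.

Trapezoidal AUC_0→17:
  [0→0.5]: (0.00+0.67)/2 × 0.5 = 0.1675
  [0.5→4.5]: (0.67+0.41)/2 × 4 = 2.16
  [4.5→7.5]: (0.41+0.17)/2 × 3 = 0.87
  [7.5→9]: (0.17+0.11)/2 × 1.5 = 0.21
  [9→15]: (0.11+0.02)/2 × 6 = 0.39
  [15→17]: (0.02+0.01)/2 × 2 = 0.03
  Sum = 3.8275 µg/mL·hr
Extrapolated tail: C_last / k_e = 0.01 / 0.289 = 0.035
AUC_0→∞ = 3.8275 + 0.035 = 3.8625 µg/mL·hr

AUC = 3.86 µg/mL·hr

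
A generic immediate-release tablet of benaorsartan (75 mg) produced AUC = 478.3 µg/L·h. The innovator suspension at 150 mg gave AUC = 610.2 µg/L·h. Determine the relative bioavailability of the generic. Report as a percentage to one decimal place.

F_rel = 156.8%

F_rel = (AUC_test/D_test) / (AUC_ref/D_ref)
      = (478.3/75) / (610.2/150)
      = 6.37733 / 4.068 = 1.5677 = 156.77%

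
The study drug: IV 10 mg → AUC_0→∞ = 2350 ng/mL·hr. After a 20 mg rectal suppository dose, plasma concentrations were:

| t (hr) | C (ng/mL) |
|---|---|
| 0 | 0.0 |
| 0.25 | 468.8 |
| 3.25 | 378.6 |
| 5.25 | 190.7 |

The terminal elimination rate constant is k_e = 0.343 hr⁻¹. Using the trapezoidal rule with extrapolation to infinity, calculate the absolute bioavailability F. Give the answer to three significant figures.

Trapezoidal AUC_0→5.25 (rectal suppository):
  [0→0.25]: (0.0+468.8)/2 × 0.25 = 58.6
  [0.25→3.25]: (468.8+378.6)/2 × 3 = 1271.1
  [3.25→5.25]: (378.6+190.7)/2 × 2 = 569.3
  Sum = 1899.0 ng/mL·hr
Tail: C_last/k_e = 190.7/0.343 = 555.977
AUC_0→∞ (rectal suppository) = 1899.0 + 555.977 = 2454.977 ng/mL·hr
F = (AUC_ev/D_ev)/(AUC_iv/D_iv) = (2454.977/20)/(2350/10) = 122.74885/235 = 0.5223

F = 0.522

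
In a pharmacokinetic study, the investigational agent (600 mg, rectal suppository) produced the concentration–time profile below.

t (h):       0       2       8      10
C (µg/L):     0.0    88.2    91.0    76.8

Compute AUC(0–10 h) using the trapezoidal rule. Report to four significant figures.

AUC = 793.6 µg/L·h

Trapezoidal AUC_0→10:
  [0→2]: (0.0+88.2)/2 × 2 = 88.2
  [2→8]: (88.2+91.0)/2 × 6 = 537.6
  [8→10]: (91.0+76.8)/2 × 2 = 167.8
  Sum = 793.6 µg/L·h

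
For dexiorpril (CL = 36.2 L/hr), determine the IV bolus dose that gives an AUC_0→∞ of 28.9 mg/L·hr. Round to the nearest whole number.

Dose = 1046 mg

Dose_iv = CL × AUC_0→∞
     = 36.2 × 28.9 = 1046.18 mg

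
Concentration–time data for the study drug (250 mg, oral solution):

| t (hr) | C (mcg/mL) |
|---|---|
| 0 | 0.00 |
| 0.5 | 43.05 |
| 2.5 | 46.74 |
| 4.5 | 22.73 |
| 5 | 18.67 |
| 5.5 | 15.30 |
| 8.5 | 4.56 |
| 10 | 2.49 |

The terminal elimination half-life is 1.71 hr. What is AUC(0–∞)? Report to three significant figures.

Trapezoidal AUC_0→10:
  [0→0.5]: (0.00+43.05)/2 × 0.5 = 10.7625
  [0.5→2.5]: (43.05+46.74)/2 × 2 = 89.79
  [2.5→4.5]: (46.74+22.73)/2 × 2 = 69.47
  [4.5→5]: (22.73+18.67)/2 × 0.5 = 10.35
  [5→5.5]: (18.67+15.30)/2 × 0.5 = 8.4925
  [5.5→8.5]: (15.30+4.56)/2 × 3 = 29.79
  [8.5→10]: (4.56+2.49)/2 × 1.5 = 5.2875
  Sum = 223.9425 mcg/mL·hr
k_e = ln2 / t½ = 0.693147 / 1.71 = 0.4053 hr^-1
Extrapolated tail: C_last / k_e = 2.49 / 0.4053 = 6.144
AUC_0→∞ = 223.9425 + 6.144 = 230.0865 mcg/mL·hr

AUC = 230 mcg/mL·hr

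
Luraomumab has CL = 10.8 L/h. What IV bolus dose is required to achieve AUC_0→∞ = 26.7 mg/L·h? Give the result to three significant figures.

Dose = 288 mg

Dose_iv = CL × AUC_0→∞
     = 10.8 × 26.7 = 288.36 mg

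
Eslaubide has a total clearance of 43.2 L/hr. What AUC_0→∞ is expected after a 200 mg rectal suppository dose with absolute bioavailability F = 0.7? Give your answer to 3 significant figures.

AUC = 3.24 mg/L·hr

AUC_0→∞ = F × Dose / CL
        = 0.7 × 200 / 43.2 = 3.24074 mg/L·hr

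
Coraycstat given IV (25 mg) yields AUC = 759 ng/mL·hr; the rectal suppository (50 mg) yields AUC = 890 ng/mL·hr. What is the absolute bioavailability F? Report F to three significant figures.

F = (AUC_ev / D_ev) / (AUC_iv / D_iv)
  = (890/50) / (759/25)
  = 17.8 / 30.36 = 0.5863

F = 0.586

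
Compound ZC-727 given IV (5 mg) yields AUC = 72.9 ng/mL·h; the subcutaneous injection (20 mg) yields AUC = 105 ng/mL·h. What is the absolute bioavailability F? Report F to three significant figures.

F = 0.360

F = (AUC_ev / D_ev) / (AUC_iv / D_iv)
  = (105/20) / (72.9/5)
  = 5.25 / 14.58 = 0.3601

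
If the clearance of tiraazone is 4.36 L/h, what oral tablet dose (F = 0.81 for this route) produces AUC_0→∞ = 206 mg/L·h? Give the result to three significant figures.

Dose = 1110 mg

Dose = CL × AUC_0→∞ / F
     = 4.36 × 206 / 0.81 = 1108.84 mg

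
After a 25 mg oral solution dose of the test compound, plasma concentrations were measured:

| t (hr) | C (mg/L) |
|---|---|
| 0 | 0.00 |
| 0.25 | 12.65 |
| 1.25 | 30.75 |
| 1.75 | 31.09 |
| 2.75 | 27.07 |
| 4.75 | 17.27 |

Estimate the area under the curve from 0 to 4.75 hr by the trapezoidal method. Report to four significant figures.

Trapezoidal AUC_0→4.75:
  [0→0.25]: (0.00+12.65)/2 × 0.25 = 1.58125
  [0.25→1.25]: (12.65+30.75)/2 × 1 = 21.7
  [1.25→1.75]: (30.75+31.09)/2 × 0.5 = 15.46
  [1.75→2.75]: (31.09+27.07)/2 × 1 = 29.08
  [2.75→4.75]: (27.07+17.27)/2 × 2 = 44.34
  Sum = 112.16125 mg/L·hr

AUC = 112.2 mg/L·hr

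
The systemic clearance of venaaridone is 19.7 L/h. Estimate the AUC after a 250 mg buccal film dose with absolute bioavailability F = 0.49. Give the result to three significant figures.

AUC_0→∞ = F × Dose / CL
        = 0.49 × 250 / 19.7 = 6.21827 mg/L·h

AUC = 6.22 mg/L·h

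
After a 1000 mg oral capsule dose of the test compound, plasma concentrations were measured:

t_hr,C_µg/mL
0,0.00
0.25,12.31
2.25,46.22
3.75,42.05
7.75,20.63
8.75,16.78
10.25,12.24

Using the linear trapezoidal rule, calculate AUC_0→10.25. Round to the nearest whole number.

AUC = 292 µg/mL·hr

Trapezoidal AUC_0→10.25:
  [0→0.25]: (0.00+12.31)/2 × 0.25 = 1.53875
  [0.25→2.25]: (12.31+46.22)/2 × 2 = 58.53
  [2.25→3.75]: (46.22+42.05)/2 × 1.5 = 66.2025
  [3.75→7.75]: (42.05+20.63)/2 × 4 = 125.36
  [7.75→8.75]: (20.63+16.78)/2 × 1 = 18.705
  [8.75→10.25]: (16.78+12.24)/2 × 1.5 = 21.765
  Sum = 292.10125 µg/mL·hr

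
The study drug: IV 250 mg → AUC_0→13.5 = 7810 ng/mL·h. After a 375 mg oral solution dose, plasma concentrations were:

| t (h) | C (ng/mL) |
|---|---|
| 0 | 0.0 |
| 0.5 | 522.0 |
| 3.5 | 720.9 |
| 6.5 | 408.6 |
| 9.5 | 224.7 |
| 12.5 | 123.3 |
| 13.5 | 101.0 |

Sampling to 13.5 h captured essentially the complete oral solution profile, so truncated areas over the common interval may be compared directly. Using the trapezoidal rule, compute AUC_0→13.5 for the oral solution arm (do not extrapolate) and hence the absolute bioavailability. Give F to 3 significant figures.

F = 0.450

Trapezoidal AUC_0→13.5 (oral solution):
  [0→0.5]: (0.0+522.0)/2 × 0.5 = 130.5
  [0.5→3.5]: (522.0+720.9)/2 × 3 = 1864.35
  [3.5→6.5]: (720.9+408.6)/2 × 3 = 1694.25
  [6.5→9.5]: (408.6+224.7)/2 × 3 = 949.95
  [9.5→12.5]: (224.7+123.3)/2 × 3 = 522.0
  [12.5→13.5]: (123.3+101.0)/2 × 1 = 112.15
  Sum = 5273.2 ng/mL·h
F = (AUC_ev/D_ev)/(AUC_iv/D_iv) = (5273.2/375)/(7810/250) = 14.0619/31.24 = 0.4501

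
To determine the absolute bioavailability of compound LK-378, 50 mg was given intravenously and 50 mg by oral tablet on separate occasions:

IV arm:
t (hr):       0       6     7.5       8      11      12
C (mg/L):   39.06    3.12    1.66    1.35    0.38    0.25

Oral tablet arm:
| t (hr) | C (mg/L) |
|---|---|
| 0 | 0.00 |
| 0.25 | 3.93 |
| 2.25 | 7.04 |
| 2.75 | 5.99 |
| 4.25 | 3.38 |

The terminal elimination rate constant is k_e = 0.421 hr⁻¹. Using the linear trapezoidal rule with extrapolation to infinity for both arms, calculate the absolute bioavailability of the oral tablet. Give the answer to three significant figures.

Trapezoidal AUC_0→12 (IV):
  [0→6]: (39.06+3.12)/2 × 6 = 126.54
  [6→7.5]: (3.12+1.66)/2 × 1.5 = 3.585
  [7.5→8]: (1.66+1.35)/2 × 0.5 = 0.7525
  [8→11]: (1.35+0.38)/2 × 3 = 2.595
  [11→12]: (0.38+0.25)/2 × 1 = 0.315
  Sum = 133.7875 mg/L·hr
IV tail: 0.25/0.421 = 0.594; AUC_iv,0→∞ = 133.7875 + 0.594 = 134.3815 mg/L·hr
Trapezoidal AUC_0→4.25 (oral tablet):
  [0→0.25]: (0.00+3.93)/2 × 0.25 = 0.49125
  [0.25→2.25]: (3.93+7.04)/2 × 2 = 10.97
  [2.25→2.75]: (7.04+5.99)/2 × 0.5 = 3.2575
  [2.75→4.25]: (5.99+3.38)/2 × 1.5 = 7.0275
  Sum = 21.74625 mg/L·hr
oral tablet tail: 3.38/0.421 = 8.029; AUC_ev,0→∞ = 21.74625 + 8.029 = 29.77525 mg/L·hr
F = (AUC_ev/D_ev)/(AUC_iv/D_iv) = (29.77525/50)/(134.3815/50) = 0.595505/2.68763 = 0.2216

F = 0.222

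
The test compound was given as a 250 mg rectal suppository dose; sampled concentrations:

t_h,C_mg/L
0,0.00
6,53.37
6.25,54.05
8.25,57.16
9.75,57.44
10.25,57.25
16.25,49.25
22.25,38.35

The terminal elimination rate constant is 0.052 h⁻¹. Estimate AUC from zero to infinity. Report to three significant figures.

AUC = 1720 mg/L·h

Trapezoidal AUC_0→22.25:
  [0→6]: (0.00+53.37)/2 × 6 = 160.11
  [6→6.25]: (53.37+54.05)/2 × 0.25 = 13.4275
  [6.25→8.25]: (54.05+57.16)/2 × 2 = 111.21
  [8.25→9.75]: (57.16+57.44)/2 × 1.5 = 85.95
  [9.75→10.25]: (57.44+57.25)/2 × 0.5 = 28.6725
  [10.25→16.25]: (57.25+49.25)/2 × 6 = 319.5
  [16.25→22.25]: (49.25+38.35)/2 × 6 = 262.8
  Sum = 981.67 mg/L·h
Extrapolated tail: C_last / k_e = 38.35 / 0.052 = 737.500
AUC_0→∞ = 981.67 + 737.500 = 1719.17 mg/L·h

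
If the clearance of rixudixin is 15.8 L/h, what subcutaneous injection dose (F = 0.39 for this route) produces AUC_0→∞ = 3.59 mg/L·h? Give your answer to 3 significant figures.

Dose = CL × AUC_0→∞ / F
     = 15.8 × 3.59 / 0.39 = 145.441 mg

Dose = 145 mg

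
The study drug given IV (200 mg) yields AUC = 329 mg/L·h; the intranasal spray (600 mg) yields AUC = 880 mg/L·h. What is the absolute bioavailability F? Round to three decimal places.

F = 0.892

F = (AUC_ev / D_ev) / (AUC_iv / D_iv)
  = (880/600) / (329/200)
  = 1.46667 / 1.645 = 0.8916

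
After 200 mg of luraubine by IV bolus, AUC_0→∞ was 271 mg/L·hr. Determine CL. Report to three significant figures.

CL = 0.738 L/hr

CL = Dose_iv / AUC_0→∞
   = 200 / 271 = 0.738007 L/hr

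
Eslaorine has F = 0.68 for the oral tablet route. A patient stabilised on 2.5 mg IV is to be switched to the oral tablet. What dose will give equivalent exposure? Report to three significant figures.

For equal systemic exposure: F × D_ev = D_iv
D_ev = D_iv / F = 2.5 / 0.68 = 3.67647 mg

D_oral = 3.68 mg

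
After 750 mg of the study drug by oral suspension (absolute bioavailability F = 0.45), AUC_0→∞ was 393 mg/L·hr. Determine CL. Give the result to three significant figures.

CL = F × Dose / AUC_0→∞
   = 0.45 × 750 / 393 = 0.858779 L/hr

CL = 0.859 L/hr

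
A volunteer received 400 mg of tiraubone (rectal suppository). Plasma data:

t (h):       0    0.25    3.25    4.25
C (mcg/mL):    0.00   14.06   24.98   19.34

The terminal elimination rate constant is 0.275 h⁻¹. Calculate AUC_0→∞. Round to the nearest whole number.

Trapezoidal AUC_0→4.25:
  [0→0.25]: (0.00+14.06)/2 × 0.25 = 1.7575
  [0.25→3.25]: (14.06+24.98)/2 × 3 = 58.56
  [3.25→4.25]: (24.98+19.34)/2 × 1 = 22.16
  Sum = 82.4775 mcg/mL·h
Extrapolated tail: C_last / k_e = 19.34 / 0.275 = 70.327
AUC_0→∞ = 82.4775 + 70.327 = 152.8045 mcg/mL·h

AUC = 153 mcg/mL·h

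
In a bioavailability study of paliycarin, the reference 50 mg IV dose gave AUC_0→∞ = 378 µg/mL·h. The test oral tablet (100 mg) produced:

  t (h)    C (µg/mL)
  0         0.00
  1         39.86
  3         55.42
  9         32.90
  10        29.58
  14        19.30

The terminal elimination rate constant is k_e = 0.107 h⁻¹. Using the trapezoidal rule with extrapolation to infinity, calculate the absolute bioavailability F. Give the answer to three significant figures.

Trapezoidal AUC_0→14 (oral tablet):
  [0→1]: (0.00+39.86)/2 × 1 = 19.93
  [1→3]: (39.86+55.42)/2 × 2 = 95.28
  [3→9]: (55.42+32.90)/2 × 6 = 264.96
  [9→10]: (32.90+29.58)/2 × 1 = 31.24
  [10→14]: (29.58+19.30)/2 × 4 = 97.76
  Sum = 509.17 µg/mL·h
Tail: C_last/k_e = 19.30/0.107 = 180.374
AUC_0→∞ (oral tablet) = 509.17 + 180.374 = 689.544 µg/mL·h
F = (AUC_ev/D_ev)/(AUC_iv/D_iv) = (689.544/100)/(378/50) = 6.89544/7.56 = 0.9121

F = 0.912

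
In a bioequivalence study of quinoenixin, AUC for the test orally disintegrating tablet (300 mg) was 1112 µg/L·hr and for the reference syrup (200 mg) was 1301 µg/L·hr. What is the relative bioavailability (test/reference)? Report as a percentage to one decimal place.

F_rel = (AUC_test/D_test) / (AUC_ref/D_ref)
      = (1112/300) / (1301/200)
      = 3.70667 / 6.505 = 0.5698 = 56.98%

F_rel = 57.0%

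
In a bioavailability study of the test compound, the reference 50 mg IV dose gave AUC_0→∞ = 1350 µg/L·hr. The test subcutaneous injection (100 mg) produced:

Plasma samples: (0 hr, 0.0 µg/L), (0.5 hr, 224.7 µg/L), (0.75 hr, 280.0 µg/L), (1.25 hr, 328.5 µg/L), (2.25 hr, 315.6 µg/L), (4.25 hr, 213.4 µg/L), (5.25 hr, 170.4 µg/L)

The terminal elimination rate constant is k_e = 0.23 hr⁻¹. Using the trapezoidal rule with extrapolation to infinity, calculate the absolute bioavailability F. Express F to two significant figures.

F = 0.76

Trapezoidal AUC_0→5.25 (subcutaneous injection):
  [0→0.5]: (0.0+224.7)/2 × 0.5 = 56.175
  [0.5→0.75]: (224.7+280.0)/2 × 0.25 = 63.0875
  [0.75→1.25]: (280.0+328.5)/2 × 0.5 = 152.125
  [1.25→2.25]: (328.5+315.6)/2 × 1 = 322.05
  [2.25→4.25]: (315.6+213.4)/2 × 2 = 529.0
  [4.25→5.25]: (213.4+170.4)/2 × 1 = 191.9
  Sum = 1314.3375 µg/L·hr
Tail: C_last/k_e = 170.4/0.23 = 740.870
AUC_0→∞ (subcutaneous injection) = 1314.3375 + 740.870 = 2055.2075 µg/L·hr
F = (AUC_ev/D_ev)/(AUC_iv/D_iv) = (2055.2075/100)/(1350/50) = 20.552075/27 = 0.7612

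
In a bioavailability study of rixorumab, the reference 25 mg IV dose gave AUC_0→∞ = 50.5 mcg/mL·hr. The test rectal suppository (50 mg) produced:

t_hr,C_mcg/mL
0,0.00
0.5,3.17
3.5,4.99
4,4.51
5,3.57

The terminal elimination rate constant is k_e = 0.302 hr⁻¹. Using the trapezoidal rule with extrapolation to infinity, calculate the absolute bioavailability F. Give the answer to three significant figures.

F = 0.310

Trapezoidal AUC_0→5 (rectal suppository):
  [0→0.5]: (0.00+3.17)/2 × 0.5 = 0.7925
  [0.5→3.5]: (3.17+4.99)/2 × 3 = 12.24
  [3.5→4]: (4.99+4.51)/2 × 0.5 = 2.375
  [4→5]: (4.51+3.57)/2 × 1 = 4.04
  Sum = 19.4475 mcg/mL·hr
Tail: C_last/k_e = 3.57/0.302 = 11.821
AUC_0→∞ (rectal suppository) = 19.4475 + 11.821 = 31.2685 mcg/mL·hr
F = (AUC_ev/D_ev)/(AUC_iv/D_iv) = (31.2685/50)/(50.5/25) = 0.62537/2.02 = 0.3096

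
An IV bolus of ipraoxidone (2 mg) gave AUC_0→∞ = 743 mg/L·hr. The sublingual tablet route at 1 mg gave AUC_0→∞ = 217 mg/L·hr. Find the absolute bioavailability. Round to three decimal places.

F = (AUC_ev / D_ev) / (AUC_iv / D_iv)
  = (217/1) / (743/2)
  = 217 / 371.5 = 0.5841

F = 0.584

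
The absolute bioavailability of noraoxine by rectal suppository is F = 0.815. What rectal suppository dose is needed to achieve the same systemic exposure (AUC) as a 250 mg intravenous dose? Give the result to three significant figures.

For equal systemic exposure: F × D_ev = D_iv
D_ev = D_iv / F = 250 / 0.815 = 306.748 mg

D_rectal = 307 mg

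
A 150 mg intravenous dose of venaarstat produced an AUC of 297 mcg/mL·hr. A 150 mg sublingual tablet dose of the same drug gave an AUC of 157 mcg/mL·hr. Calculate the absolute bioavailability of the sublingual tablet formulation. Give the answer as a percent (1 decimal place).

F = 52.9%

F = (AUC_ev / D_ev) / (AUC_iv / D_iv)
  = (157/150) / (297/150)
  = 1.04667 / 1.98 = 0.5286
  = 52.86%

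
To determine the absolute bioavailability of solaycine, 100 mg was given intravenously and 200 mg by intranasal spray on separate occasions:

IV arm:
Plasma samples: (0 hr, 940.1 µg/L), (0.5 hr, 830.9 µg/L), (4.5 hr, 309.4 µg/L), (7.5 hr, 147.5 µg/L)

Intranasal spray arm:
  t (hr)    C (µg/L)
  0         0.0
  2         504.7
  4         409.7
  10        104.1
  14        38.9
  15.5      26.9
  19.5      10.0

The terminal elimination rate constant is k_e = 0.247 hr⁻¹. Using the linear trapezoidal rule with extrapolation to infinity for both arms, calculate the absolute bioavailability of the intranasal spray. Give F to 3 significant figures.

Trapezoidal AUC_0→7.5 (IV):
  [0→0.5]: (940.1+830.9)/2 × 0.5 = 442.75
  [0.5→4.5]: (830.9+309.4)/2 × 4 = 2280.6
  [4.5→7.5]: (309.4+147.5)/2 × 3 = 685.35
  Sum = 3408.7 µg/L·hr
IV tail: 147.5/0.247 = 597.166; AUC_iv,0→∞ = 3408.7 + 597.166 = 4005.866 µg/L·hr
Trapezoidal AUC_0→19.5 (intranasal spray):
  [0→2]: (0.0+504.7)/2 × 2 = 504.7
  [2→4]: (504.7+409.7)/2 × 2 = 914.4
  [4→10]: (409.7+104.1)/2 × 6 = 1541.4
  [10→14]: (104.1+38.9)/2 × 4 = 286.0
  [14→15.5]: (38.9+26.9)/2 × 1.5 = 49.35
  [15.5→19.5]: (26.9+10.0)/2 × 4 = 73.8
  Sum = 3369.65 µg/L·hr
intranasal spray tail: 10.0/0.247 = 40.486; AUC_ev,0→∞ = 3369.65 + 40.486 = 3410.136 µg/L·hr
F = (AUC_ev/D_ev)/(AUC_iv/D_iv) = (3410.136/200)/(4005.866/100) = 17.05068/40.05866 = 0.4256

F = 0.426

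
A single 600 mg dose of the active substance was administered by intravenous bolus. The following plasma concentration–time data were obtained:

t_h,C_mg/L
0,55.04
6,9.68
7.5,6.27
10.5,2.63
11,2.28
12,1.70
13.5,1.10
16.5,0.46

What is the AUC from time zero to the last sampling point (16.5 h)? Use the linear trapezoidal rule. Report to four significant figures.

AUC = 227.1 mg/L·h

Trapezoidal AUC_0→16.5:
  [0→6]: (55.04+9.68)/2 × 6 = 194.16
  [6→7.5]: (9.68+6.27)/2 × 1.5 = 11.9625
  [7.5→10.5]: (6.27+2.63)/2 × 3 = 13.35
  [10.5→11]: (2.63+2.28)/2 × 0.5 = 1.2275
  [11→12]: (2.28+1.70)/2 × 1 = 1.99
  [12→13.5]: (1.70+1.10)/2 × 1.5 = 2.1
  [13.5→16.5]: (1.10+0.46)/2 × 3 = 2.34
  Sum = 227.13 mg/L·h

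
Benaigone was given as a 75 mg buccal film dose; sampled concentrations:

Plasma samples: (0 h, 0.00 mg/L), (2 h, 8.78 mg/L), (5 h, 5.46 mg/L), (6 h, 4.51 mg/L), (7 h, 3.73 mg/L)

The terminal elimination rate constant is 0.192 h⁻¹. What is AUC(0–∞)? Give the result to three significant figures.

AUC = 58.7 mg/L·h

Trapezoidal AUC_0→7:
  [0→2]: (0.00+8.78)/2 × 2 = 8.78
  [2→5]: (8.78+5.46)/2 × 3 = 21.36
  [5→6]: (5.46+4.51)/2 × 1 = 4.985
  [6→7]: (4.51+3.73)/2 × 1 = 4.12
  Sum = 39.245 mg/L·h
Extrapolated tail: C_last / k_e = 3.73 / 0.192 = 19.427
AUC_0→∞ = 39.245 + 19.427 = 58.672 mg/L·h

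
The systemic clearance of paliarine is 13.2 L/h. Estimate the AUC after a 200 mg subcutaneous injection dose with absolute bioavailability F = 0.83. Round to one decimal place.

AUC = 12.6 mg/L·h

AUC_0→∞ = F × Dose / CL
        = 0.83 × 200 / 13.2 = 12.5758 mg/L·h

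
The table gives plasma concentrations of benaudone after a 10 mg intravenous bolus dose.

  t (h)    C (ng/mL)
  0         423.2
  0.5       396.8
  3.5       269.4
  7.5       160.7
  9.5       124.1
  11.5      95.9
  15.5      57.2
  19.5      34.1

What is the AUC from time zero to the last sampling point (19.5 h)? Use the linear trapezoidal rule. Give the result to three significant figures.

Trapezoidal AUC_0→19.5:
  [0→0.5]: (423.2+396.8)/2 × 0.5 = 205.0
  [0.5→3.5]: (396.8+269.4)/2 × 3 = 999.3
  [3.5→7.5]: (269.4+160.7)/2 × 4 = 860.2
  [7.5→9.5]: (160.7+124.1)/2 × 2 = 284.8
  [9.5→11.5]: (124.1+95.9)/2 × 2 = 220.0
  [11.5→15.5]: (95.9+57.2)/2 × 4 = 306.2
  [15.5→19.5]: (57.2+34.1)/2 × 4 = 182.6
  Sum = 3058.1 ng/mL·h

AUC = 3060 ng/mL·h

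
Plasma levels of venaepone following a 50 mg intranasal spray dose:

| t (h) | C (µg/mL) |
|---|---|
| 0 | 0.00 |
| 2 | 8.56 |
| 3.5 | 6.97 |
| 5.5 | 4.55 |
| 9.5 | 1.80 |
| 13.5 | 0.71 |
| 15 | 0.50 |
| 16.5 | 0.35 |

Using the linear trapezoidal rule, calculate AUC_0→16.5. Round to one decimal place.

Trapezoidal AUC_0→16.5:
  [0→2]: (0.00+8.56)/2 × 2 = 8.56
  [2→3.5]: (8.56+6.97)/2 × 1.5 = 11.6475
  [3.5→5.5]: (6.97+4.55)/2 × 2 = 11.52
  [5.5→9.5]: (4.55+1.80)/2 × 4 = 12.7
  [9.5→13.5]: (1.80+0.71)/2 × 4 = 5.02
  [13.5→15]: (0.71+0.50)/2 × 1.5 = 0.9075
  [15→16.5]: (0.50+0.35)/2 × 1.5 = 0.6375
  Sum = 50.9925 µg/mL·h

AUC = 51.0 µg/mL·h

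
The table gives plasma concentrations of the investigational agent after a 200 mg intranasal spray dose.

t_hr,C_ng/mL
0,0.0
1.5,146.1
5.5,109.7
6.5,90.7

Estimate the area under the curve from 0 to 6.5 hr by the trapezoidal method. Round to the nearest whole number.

AUC = 721 ng/mL·hr

Trapezoidal AUC_0→6.5:
  [0→1.5]: (0.0+146.1)/2 × 1.5 = 109.575
  [1.5→5.5]: (146.1+109.7)/2 × 4 = 511.6
  [5.5→6.5]: (109.7+90.7)/2 × 1 = 100.2
  Sum = 721.375 ng/mL·hr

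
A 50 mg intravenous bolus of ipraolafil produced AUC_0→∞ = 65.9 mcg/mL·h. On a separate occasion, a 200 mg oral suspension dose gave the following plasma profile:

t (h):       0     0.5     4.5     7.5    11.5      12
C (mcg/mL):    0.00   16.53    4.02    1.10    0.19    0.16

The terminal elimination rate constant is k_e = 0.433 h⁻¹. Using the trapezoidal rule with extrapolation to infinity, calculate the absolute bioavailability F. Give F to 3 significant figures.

Trapezoidal AUC_0→12 (oral suspension):
  [0→0.5]: (0.00+16.53)/2 × 0.5 = 4.1325
  [0.5→4.5]: (16.53+4.02)/2 × 4 = 41.1
  [4.5→7.5]: (4.02+1.10)/2 × 3 = 7.68
  [7.5→11.5]: (1.10+0.19)/2 × 4 = 2.58
  [11.5→12]: (0.19+0.16)/2 × 0.5 = 0.0875
  Sum = 55.58 mcg/mL·h
Tail: C_last/k_e = 0.16/0.433 = 0.370
AUC_0→∞ (oral suspension) = 55.58 + 0.370 = 55.95 mcg/mL·h
F = (AUC_ev/D_ev)/(AUC_iv/D_iv) = (55.95/200)/(65.9/50) = 0.27975/1.318 = 0.2123

F = 0.212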